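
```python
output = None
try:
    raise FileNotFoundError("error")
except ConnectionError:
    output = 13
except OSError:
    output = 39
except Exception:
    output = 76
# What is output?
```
39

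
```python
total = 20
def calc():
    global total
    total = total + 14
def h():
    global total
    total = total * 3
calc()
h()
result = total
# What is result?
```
102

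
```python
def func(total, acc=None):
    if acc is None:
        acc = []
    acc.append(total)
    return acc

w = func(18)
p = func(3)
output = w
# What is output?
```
[18]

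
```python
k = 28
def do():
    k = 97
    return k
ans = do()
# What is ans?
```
97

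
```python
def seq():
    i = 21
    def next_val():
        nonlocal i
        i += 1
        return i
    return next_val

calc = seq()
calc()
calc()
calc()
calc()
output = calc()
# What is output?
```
26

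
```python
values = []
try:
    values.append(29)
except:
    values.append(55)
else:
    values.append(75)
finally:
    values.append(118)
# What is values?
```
[29, 75, 118]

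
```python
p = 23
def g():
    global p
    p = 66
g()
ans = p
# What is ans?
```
66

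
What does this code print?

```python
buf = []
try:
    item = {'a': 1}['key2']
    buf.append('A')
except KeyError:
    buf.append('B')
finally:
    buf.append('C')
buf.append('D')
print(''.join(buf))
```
BCD

finally always runs, even after exception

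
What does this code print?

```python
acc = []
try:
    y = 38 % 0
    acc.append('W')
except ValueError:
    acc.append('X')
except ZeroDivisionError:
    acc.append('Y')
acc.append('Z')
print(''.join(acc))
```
YZ

ZeroDivisionError is caught by its specific handler, not ValueError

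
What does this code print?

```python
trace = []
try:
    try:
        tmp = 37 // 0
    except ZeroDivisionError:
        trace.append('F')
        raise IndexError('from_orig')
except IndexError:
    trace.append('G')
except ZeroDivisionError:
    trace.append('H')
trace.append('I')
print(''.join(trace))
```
FGI

IndexError raised and caught, original ZeroDivisionError not re-raised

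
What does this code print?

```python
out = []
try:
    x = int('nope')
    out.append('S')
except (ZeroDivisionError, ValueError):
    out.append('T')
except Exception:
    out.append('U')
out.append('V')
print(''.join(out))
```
TV

ValueError matches tuple containing it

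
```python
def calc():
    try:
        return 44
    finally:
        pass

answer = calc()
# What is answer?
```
44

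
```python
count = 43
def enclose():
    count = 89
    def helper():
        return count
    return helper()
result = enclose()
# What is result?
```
89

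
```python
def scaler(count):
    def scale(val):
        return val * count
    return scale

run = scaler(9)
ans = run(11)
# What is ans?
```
99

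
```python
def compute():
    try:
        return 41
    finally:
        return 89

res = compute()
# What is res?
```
89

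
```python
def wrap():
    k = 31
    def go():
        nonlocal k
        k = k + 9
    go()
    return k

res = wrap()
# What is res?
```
40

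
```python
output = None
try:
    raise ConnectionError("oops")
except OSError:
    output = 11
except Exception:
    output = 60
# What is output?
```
11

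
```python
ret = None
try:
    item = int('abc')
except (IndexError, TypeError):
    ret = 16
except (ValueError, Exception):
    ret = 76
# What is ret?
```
76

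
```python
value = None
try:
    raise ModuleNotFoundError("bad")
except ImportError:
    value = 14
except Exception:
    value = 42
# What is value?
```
14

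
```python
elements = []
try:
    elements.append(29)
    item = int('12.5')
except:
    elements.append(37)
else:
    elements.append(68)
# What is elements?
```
[29, 37]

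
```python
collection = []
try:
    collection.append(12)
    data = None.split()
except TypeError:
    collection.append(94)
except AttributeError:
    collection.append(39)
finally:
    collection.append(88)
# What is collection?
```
[12, 39, 88]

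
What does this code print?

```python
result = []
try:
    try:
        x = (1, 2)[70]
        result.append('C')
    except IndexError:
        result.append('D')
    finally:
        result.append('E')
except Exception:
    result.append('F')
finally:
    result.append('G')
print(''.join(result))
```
DEG

Both finally blocks run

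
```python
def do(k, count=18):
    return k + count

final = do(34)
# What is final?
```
52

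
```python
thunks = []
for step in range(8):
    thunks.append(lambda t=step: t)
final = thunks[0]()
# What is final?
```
0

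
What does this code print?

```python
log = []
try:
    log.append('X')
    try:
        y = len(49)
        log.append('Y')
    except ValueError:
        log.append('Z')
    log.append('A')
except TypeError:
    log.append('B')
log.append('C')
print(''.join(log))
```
XBC

Inner handler doesn't match, propagates to outer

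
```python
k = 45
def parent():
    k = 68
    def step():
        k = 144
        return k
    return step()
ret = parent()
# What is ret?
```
144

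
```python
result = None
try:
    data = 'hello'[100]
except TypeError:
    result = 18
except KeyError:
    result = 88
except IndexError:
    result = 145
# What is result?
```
145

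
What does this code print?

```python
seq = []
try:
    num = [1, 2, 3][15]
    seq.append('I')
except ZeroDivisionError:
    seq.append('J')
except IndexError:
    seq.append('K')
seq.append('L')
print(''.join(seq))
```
KL

IndexError is caught by its specific handler, not ZeroDivisionError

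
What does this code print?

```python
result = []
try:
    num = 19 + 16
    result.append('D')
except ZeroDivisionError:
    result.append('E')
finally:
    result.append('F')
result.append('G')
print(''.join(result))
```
DFG

finally runs after normal execution too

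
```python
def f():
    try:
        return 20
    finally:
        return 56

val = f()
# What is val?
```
56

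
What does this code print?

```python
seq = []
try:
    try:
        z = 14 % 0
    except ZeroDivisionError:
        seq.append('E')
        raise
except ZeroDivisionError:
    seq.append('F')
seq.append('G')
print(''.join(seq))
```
EFG

raise without argument re-raises current exception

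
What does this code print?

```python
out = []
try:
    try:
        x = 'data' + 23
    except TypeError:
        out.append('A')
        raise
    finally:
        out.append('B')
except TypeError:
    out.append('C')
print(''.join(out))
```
ABC

finally runs before re-raised exception propagates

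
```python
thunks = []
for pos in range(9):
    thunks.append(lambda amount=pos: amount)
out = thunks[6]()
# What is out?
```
6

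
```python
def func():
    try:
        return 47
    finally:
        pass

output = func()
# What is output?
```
47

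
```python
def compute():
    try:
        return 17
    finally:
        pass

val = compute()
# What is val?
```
17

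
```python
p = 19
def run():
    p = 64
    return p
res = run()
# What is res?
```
64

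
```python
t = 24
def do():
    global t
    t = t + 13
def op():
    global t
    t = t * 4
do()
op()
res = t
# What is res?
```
148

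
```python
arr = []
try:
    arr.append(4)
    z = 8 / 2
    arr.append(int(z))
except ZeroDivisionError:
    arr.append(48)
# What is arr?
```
[4, 4]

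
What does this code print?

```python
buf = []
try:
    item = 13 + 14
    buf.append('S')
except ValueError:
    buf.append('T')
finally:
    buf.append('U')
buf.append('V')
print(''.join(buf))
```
SUV

finally runs after normal execution too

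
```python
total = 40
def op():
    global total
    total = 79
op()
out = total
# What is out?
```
79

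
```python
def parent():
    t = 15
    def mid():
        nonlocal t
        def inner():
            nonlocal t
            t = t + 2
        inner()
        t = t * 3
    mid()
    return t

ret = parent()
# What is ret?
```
51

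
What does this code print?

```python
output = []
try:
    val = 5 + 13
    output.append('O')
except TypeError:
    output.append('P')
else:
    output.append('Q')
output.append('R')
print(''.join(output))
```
OQR

else block runs when no exception occurs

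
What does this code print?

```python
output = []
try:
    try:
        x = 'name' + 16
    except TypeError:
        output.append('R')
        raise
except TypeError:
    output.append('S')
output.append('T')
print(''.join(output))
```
RST

raise without argument re-raises current exception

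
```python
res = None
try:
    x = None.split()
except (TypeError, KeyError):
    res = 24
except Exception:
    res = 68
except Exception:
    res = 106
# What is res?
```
68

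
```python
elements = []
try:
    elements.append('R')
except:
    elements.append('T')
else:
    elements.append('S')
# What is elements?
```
['R', 'S']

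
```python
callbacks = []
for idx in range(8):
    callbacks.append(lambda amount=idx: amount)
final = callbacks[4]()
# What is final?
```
4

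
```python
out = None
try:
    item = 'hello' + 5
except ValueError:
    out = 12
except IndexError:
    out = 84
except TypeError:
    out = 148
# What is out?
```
148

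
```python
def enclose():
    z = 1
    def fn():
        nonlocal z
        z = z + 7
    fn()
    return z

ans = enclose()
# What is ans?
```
8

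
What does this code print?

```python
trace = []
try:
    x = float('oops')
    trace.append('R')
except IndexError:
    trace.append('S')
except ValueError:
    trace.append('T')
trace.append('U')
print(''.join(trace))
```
TU

ValueError is caught by its specific handler, not IndexError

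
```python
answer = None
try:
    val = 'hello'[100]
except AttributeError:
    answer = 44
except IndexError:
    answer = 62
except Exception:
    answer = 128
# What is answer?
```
62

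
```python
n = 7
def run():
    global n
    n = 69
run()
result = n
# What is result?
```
69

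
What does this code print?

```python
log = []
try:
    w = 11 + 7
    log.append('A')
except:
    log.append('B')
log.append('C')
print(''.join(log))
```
AC

No exception, try block completes normally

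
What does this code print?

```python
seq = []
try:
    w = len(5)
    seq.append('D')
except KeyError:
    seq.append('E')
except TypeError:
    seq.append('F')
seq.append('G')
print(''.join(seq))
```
FG

TypeError is caught by its specific handler, not KeyError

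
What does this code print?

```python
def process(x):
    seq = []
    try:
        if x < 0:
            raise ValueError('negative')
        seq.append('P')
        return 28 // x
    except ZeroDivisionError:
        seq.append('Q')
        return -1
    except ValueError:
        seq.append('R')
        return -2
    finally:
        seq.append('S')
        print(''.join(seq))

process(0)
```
PQS

x=0 causes ZeroDivisionError, caught, finally prints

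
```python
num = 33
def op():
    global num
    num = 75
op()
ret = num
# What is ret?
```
75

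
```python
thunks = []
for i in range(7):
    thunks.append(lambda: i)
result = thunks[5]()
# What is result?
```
6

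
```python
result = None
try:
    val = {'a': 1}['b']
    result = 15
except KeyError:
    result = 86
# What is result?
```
86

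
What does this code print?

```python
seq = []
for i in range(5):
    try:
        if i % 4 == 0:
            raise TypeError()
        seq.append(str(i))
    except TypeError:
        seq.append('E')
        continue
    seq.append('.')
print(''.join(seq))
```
E1.2.3.E

continue in except skips rest of loop body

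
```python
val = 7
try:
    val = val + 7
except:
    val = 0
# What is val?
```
14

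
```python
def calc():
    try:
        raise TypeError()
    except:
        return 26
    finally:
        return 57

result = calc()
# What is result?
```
57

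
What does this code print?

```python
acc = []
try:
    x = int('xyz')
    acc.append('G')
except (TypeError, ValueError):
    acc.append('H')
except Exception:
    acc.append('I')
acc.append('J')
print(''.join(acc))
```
HJ

ValueError matches tuple containing it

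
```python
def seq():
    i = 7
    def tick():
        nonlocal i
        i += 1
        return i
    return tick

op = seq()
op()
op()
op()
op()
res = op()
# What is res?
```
12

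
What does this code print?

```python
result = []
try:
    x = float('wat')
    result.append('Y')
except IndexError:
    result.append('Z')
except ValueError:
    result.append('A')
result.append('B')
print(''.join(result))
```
AB

ValueError is caught by its specific handler, not IndexError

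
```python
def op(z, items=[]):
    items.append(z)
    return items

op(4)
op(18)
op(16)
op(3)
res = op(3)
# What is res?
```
[4, 18, 16, 3, 3]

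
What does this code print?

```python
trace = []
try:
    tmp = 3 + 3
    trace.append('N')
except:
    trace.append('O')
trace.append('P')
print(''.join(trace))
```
NP

No exception, try block completes normally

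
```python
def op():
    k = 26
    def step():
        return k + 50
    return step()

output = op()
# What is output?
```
76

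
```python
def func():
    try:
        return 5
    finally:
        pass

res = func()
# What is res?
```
5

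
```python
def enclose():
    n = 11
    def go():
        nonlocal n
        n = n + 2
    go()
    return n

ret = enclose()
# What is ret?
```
13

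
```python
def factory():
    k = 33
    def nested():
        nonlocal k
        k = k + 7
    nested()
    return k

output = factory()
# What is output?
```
40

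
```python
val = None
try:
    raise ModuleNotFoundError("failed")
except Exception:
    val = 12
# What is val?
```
12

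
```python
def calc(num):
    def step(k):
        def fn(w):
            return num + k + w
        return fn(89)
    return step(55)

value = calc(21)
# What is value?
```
165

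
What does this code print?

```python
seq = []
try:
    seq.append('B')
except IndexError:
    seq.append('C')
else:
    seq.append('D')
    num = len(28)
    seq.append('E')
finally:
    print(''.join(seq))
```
BD

Try succeeds, else appends 'D', TypeError in else is uncaught, finally prints before exception propagates ('E' never appended)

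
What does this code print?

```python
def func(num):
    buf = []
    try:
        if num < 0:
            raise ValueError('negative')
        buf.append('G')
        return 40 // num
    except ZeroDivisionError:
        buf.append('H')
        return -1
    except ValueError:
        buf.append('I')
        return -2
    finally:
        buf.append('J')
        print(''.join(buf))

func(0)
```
GHJ

num=0 causes ZeroDivisionError, caught, finally prints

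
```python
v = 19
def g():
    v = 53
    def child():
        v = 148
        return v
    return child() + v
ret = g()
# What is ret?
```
201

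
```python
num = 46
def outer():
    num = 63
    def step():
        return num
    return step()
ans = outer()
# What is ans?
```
63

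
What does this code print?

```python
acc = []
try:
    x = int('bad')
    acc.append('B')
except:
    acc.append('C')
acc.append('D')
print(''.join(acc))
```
CD

Exception raised in try, caught by bare except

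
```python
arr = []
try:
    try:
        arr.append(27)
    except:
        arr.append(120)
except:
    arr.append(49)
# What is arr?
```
[27]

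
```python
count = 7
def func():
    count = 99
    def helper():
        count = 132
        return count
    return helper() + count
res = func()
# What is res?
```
231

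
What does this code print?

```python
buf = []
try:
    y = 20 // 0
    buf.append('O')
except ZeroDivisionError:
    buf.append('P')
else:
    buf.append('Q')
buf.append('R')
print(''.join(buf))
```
PR

else block skipped when exception is caught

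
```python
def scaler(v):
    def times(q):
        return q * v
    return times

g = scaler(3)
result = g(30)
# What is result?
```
90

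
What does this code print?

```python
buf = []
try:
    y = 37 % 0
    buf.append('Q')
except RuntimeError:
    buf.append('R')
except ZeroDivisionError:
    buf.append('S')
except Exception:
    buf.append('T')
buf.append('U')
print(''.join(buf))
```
SU

ZeroDivisionError matches before generic Exception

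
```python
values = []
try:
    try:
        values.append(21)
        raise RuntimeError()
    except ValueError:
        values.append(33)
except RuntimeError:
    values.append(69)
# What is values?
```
[21, 69]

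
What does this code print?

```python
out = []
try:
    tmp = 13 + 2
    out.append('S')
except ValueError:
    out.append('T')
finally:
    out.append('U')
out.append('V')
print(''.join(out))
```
SUV

finally runs after normal execution too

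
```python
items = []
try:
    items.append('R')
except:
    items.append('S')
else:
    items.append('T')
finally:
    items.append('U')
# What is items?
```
['R', 'T', 'U']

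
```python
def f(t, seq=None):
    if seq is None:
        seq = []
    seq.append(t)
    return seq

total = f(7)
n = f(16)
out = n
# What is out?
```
[16]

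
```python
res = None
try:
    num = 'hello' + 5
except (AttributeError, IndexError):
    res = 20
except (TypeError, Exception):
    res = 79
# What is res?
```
79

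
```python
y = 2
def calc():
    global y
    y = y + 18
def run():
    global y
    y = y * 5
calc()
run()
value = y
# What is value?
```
100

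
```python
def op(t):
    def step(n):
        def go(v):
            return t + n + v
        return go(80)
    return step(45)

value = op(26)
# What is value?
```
151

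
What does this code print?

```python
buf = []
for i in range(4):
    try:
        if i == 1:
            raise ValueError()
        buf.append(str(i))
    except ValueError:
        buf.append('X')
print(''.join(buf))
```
0X23

Exception on i=1 caught, loop continues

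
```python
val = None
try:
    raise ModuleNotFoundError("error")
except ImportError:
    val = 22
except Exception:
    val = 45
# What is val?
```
22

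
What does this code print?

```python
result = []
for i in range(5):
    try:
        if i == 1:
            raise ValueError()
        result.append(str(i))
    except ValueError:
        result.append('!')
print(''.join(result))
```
0!234

Exception on i=1 caught, loop continues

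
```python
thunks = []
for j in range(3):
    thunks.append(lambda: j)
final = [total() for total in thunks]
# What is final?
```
[2, 2, 2]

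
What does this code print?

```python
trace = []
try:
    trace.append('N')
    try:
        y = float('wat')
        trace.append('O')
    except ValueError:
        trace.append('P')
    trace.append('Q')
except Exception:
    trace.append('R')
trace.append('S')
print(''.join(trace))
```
NPQS

Inner exception caught by inner handler, outer continues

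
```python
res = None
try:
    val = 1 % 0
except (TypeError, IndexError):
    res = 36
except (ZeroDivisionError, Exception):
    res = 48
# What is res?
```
48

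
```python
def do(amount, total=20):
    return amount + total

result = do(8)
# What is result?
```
28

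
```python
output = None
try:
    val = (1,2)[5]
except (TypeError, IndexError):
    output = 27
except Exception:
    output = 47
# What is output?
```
27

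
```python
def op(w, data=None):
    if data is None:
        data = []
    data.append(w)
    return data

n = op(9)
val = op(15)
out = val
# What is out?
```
[15]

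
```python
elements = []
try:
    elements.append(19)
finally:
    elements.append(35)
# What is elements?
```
[19, 35]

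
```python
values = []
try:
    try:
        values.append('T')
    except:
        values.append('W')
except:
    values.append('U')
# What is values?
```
['T']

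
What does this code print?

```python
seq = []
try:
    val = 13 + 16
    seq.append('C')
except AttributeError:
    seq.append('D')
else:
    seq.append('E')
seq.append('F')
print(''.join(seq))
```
CEF

else block runs when no exception occurs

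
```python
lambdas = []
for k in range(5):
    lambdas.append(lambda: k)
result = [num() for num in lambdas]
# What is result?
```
[4, 4, 4, 4, 4]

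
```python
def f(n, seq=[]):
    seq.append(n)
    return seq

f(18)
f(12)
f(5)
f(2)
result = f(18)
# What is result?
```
[18, 12, 5, 2, 18]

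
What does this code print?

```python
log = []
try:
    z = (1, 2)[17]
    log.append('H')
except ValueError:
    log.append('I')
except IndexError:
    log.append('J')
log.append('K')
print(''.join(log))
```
JK

IndexError is caught by its specific handler, not ValueError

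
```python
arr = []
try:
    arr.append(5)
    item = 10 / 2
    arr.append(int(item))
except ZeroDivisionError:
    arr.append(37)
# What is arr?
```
[5, 5]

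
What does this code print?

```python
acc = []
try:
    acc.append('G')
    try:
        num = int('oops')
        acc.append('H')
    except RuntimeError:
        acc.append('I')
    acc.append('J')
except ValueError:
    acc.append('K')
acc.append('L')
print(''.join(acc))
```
GKL

Inner handler doesn't match, propagates to outer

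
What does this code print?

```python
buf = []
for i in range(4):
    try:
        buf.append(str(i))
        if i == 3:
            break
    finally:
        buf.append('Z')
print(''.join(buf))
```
0Z1Z2Z3Z

finally runs even when breaking out of loop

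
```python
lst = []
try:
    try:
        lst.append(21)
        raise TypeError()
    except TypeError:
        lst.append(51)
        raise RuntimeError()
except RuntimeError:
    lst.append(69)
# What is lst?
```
[21, 51, 69]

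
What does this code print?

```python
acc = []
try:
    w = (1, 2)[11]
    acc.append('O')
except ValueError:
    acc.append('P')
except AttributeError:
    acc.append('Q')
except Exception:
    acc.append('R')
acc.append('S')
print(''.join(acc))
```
RS

IndexError not specifically caught, falls to Exception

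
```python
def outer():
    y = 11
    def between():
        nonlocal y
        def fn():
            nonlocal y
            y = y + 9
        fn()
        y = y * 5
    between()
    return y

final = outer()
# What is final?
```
100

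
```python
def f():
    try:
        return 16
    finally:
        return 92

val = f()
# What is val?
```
92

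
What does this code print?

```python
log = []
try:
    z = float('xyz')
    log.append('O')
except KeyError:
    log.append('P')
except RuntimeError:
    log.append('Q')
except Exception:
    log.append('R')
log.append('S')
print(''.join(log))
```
RS

ValueError not specifically caught, falls to Exception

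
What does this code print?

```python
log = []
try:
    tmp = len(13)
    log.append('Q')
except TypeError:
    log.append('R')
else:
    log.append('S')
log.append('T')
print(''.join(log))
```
RT

else block skipped when exception is caught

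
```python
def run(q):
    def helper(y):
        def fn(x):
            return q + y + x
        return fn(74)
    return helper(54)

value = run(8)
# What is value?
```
136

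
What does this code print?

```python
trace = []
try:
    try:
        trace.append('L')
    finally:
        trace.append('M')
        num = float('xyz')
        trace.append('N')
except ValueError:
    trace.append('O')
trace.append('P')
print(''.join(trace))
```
LMOP

Exception in inner finally caught by outer except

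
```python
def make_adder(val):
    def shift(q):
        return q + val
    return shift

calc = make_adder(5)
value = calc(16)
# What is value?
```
21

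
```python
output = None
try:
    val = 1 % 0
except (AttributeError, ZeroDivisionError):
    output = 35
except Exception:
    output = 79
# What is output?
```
35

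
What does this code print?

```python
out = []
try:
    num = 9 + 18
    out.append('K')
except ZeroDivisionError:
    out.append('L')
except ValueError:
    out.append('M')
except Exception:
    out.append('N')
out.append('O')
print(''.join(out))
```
KO

No exception, try block completes normally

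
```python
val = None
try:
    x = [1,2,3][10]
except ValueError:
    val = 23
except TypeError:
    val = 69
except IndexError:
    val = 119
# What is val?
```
119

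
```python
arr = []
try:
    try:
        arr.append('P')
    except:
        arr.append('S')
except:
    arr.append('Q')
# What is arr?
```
['P']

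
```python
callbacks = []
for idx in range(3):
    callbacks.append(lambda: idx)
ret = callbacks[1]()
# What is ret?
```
2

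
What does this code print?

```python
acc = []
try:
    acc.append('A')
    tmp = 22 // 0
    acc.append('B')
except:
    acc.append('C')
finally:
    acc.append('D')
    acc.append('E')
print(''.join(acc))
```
ACDE

Code before exception runs, then except, then all of finally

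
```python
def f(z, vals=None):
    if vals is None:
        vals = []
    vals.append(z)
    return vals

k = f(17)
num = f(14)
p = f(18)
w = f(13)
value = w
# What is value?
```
[13]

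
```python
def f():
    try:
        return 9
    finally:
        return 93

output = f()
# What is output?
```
93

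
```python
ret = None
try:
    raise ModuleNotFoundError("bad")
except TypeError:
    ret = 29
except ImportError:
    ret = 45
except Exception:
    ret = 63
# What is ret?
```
45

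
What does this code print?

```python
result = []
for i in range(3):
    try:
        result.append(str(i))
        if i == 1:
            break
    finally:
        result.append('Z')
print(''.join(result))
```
0Z1Z

finally runs even when breaking out of loop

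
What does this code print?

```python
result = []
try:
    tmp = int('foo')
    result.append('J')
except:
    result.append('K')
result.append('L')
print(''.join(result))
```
KL

Exception raised in try, caught by bare except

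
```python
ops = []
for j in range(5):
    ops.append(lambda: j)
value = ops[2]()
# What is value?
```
4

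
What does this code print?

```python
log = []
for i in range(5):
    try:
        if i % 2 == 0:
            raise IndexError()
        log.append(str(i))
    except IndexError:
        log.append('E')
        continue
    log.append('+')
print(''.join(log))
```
E1+E3+E

continue in except skips rest of loop body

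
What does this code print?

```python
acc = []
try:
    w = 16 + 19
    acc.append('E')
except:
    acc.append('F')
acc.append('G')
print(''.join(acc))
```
EG

No exception, try block completes normally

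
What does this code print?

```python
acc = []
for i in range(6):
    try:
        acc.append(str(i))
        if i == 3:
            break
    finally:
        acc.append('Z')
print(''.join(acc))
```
0Z1Z2Z3Z

finally runs even when breaking out of loop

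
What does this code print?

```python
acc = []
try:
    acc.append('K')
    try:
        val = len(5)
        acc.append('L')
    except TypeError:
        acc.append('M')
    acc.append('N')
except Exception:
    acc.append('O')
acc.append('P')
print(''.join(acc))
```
KMNP

Inner exception caught by inner handler, outer continues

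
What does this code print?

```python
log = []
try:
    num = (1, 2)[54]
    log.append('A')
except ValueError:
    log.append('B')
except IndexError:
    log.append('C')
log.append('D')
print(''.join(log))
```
CD

IndexError is caught by its specific handler, not ValueError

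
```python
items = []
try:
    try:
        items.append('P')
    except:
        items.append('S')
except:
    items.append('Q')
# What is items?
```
['P']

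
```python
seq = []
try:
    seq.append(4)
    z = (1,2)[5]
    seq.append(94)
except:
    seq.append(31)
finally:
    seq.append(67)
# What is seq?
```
[4, 31, 67]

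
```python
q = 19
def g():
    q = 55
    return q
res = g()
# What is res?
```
55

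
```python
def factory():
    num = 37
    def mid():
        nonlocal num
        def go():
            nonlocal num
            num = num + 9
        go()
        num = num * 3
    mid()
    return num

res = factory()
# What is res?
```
138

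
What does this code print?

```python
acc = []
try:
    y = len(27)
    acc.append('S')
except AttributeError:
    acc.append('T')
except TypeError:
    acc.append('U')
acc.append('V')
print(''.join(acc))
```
UV

TypeError is caught by its specific handler, not AttributeError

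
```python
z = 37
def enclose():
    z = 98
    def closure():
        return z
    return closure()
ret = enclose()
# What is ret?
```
98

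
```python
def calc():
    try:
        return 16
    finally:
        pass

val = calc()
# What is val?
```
16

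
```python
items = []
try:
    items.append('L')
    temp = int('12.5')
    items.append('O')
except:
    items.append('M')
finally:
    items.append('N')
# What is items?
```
['L', 'M', 'N']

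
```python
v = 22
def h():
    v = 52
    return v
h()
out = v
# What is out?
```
22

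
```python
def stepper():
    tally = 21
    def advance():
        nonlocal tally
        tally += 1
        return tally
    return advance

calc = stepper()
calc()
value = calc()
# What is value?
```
23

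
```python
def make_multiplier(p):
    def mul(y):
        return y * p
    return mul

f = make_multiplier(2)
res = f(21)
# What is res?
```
42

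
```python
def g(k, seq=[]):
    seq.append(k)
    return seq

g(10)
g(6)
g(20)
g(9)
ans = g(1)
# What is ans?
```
[10, 6, 20, 9, 1]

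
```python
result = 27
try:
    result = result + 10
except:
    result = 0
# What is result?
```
37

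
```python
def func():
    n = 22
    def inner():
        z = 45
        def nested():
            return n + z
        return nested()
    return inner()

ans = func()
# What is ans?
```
67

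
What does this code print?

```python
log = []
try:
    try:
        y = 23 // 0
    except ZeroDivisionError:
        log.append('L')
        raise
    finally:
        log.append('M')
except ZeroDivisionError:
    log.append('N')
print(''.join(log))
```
LMN

finally runs before re-raised exception propagates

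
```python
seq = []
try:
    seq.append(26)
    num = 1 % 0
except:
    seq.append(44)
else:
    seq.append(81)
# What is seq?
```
[26, 44]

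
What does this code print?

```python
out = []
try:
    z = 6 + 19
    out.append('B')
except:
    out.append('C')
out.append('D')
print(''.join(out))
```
BD

No exception, try block completes normally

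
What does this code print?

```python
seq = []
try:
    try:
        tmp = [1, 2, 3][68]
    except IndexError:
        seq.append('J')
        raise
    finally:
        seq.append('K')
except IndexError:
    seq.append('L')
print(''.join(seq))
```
JKL

finally runs before re-raised exception propagates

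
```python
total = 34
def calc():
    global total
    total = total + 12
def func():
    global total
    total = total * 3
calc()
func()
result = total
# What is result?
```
138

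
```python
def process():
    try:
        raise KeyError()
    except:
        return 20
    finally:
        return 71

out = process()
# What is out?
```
71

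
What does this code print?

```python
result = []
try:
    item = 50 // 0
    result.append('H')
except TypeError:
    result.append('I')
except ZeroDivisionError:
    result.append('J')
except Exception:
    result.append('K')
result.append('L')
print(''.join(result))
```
JL

ZeroDivisionError matches before generic Exception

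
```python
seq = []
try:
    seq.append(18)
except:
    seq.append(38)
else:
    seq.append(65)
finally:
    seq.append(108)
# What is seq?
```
[18, 65, 108]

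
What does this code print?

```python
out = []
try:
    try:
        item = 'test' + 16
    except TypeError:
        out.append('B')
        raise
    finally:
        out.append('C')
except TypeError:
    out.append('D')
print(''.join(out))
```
BCD

finally runs before re-raised exception propagates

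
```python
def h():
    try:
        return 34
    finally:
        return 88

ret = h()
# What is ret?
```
88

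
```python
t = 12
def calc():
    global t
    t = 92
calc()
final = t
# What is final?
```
92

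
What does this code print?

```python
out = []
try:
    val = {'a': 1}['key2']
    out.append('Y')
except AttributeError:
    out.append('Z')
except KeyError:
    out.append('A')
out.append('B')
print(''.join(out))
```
AB

KeyError is caught by its specific handler, not AttributeError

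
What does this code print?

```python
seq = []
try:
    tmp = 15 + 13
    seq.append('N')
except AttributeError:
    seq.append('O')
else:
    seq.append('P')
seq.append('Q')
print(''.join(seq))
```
NPQ

else block runs when no exception occurs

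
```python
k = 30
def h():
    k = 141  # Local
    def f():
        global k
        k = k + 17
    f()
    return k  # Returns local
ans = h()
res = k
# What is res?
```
47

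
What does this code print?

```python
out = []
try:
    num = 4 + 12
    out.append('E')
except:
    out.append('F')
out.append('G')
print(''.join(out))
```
EG

No exception, try block completes normally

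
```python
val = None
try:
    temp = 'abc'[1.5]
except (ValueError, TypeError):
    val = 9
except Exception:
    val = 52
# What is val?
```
9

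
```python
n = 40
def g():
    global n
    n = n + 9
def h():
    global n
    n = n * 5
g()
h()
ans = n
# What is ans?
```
245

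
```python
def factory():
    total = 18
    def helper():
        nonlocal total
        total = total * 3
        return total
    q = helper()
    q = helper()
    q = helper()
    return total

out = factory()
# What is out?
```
486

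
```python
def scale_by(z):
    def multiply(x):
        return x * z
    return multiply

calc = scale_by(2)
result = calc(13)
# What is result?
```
26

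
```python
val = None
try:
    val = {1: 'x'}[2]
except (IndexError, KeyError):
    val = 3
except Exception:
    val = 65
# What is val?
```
3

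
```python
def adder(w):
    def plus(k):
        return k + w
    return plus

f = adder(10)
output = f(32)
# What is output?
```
42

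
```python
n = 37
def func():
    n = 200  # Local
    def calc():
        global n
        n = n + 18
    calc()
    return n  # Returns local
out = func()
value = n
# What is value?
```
55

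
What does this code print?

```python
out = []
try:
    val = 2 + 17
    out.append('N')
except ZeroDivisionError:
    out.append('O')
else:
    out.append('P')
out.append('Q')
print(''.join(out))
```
NPQ

else block runs when no exception occurs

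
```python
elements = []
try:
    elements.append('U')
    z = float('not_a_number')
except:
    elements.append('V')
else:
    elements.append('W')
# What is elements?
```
['U', 'V']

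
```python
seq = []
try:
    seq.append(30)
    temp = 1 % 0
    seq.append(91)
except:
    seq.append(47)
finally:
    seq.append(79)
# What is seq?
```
[30, 47, 79]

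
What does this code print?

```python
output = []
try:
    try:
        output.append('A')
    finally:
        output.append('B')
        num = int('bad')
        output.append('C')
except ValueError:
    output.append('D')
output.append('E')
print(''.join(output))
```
ABDE

Exception in inner finally caught by outer except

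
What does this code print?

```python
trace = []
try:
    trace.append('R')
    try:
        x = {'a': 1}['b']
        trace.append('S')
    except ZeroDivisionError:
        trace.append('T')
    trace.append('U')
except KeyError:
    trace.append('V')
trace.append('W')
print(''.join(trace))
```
RVW

Inner handler doesn't match, propagates to outer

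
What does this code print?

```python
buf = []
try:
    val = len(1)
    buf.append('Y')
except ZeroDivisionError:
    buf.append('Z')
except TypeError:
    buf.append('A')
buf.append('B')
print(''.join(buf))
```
AB

TypeError is caught by its specific handler, not ZeroDivisionError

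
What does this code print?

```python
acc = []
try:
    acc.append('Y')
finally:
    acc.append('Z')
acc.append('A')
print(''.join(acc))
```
YZA

try/finally without except, no exception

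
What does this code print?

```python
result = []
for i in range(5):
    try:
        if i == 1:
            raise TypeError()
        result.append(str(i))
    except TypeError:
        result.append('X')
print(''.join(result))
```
0X234

Exception on i=1 caught, loop continues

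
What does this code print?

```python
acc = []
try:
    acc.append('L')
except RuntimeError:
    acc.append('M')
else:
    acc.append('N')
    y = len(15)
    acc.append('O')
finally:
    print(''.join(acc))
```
LN

Try succeeds, else appends 'N', TypeError in else is uncaught, finally prints before exception propagates ('O' never appended)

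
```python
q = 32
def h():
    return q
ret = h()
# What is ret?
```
32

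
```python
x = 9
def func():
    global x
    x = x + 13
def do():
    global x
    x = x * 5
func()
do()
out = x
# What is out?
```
110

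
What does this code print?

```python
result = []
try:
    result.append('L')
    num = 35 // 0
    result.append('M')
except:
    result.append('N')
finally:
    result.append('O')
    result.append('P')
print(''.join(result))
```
LNOP

Code before exception runs, then except, then all of finally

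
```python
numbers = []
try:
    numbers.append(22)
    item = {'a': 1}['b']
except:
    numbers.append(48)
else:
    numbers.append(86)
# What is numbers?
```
[22, 48]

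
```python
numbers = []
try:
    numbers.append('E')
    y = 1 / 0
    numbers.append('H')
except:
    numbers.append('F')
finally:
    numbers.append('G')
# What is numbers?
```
['E', 'F', 'G']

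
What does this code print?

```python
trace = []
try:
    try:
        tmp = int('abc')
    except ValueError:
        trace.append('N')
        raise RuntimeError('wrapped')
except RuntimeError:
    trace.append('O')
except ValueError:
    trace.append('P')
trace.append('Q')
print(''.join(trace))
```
NOQ

RuntimeError raised and caught, original ValueError not re-raised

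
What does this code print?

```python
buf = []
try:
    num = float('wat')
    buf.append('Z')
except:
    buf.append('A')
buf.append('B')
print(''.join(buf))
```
AB

Exception raised in try, caught by bare except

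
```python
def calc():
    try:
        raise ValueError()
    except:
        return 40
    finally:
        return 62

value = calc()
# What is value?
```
62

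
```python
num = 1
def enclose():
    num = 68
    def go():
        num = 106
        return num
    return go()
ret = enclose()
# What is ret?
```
106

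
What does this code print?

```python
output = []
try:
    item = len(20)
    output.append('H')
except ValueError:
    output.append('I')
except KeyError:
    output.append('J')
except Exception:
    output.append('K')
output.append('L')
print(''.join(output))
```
KL

TypeError not specifically caught, falls to Exception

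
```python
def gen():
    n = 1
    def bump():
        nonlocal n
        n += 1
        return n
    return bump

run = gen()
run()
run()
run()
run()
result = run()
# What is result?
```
6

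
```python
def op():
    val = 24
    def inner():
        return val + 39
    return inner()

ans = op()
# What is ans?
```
63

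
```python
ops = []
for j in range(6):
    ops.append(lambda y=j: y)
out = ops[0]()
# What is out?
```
0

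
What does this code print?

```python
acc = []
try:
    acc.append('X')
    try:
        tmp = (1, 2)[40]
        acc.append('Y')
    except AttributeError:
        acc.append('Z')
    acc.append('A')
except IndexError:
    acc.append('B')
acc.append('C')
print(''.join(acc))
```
XBC

Inner handler doesn't match, propagates to outer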